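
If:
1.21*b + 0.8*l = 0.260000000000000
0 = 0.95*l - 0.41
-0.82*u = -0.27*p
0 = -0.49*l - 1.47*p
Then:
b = -0.07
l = 0.43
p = -0.14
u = -0.05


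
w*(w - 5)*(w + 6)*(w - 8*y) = w^4 - 8*w^3*y + w^3 - 8*w^2*y - 30*w^2 + 240*w*y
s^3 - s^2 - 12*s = s*(s - 4)*(s + 3)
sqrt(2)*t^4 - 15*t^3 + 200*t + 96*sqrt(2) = (t - 6*sqrt(2))*(t - 4*sqrt(2))*(t + 2*sqrt(2))*(sqrt(2)*t + 1)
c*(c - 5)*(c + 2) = c^3 - 3*c^2 - 10*c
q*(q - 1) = q^2 - q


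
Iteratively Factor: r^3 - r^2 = (r)*(r^2 - r) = r*(r - 1)*(r)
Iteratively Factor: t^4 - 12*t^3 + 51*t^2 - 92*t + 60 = (t - 3)*(t^3 - 9*t^2 + 24*t - 20) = (t - 5)*(t - 3)*(t^2 - 4*t + 4) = (t - 5)*(t - 3)*(t - 2)*(t - 2)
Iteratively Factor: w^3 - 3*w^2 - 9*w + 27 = (w - 3)*(w^2 - 9) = (w - 3)*(w + 3)*(w - 3)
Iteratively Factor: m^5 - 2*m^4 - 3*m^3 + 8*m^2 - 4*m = (m - 1)*(m^4 - m^3 - 4*m^2 + 4*m) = m*(m - 1)*(m^3 - m^2 - 4*m + 4) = m*(m - 1)*(m + 2)*(m^2 - 3*m + 2) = m*(m - 2)*(m - 1)*(m + 2)*(m - 1)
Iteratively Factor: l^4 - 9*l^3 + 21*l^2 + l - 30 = (l + 1)*(l^3 - 10*l^2 + 31*l - 30) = (l - 2)*(l + 1)*(l^2 - 8*l + 15) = (l - 3)*(l - 2)*(l + 1)*(l - 5)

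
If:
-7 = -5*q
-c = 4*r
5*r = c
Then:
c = 0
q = 7/5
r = 0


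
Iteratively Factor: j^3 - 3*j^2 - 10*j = (j)*(j^2 - 3*j - 10) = j*(j + 2)*(j - 5)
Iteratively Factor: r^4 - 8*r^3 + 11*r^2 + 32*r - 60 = (r - 5)*(r^3 - 3*r^2 - 4*r + 12) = (r - 5)*(r - 2)*(r^2 - r - 6) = (r - 5)*(r - 2)*(r + 2)*(r - 3)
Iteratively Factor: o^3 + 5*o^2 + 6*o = (o + 2)*(o^2 + 3*o) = o*(o + 2)*(o + 3)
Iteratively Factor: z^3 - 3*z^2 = (z)*(z^2 - 3*z) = z*(z - 3)*(z)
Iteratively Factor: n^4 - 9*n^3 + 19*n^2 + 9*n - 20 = (n + 1)*(n^3 - 10*n^2 + 29*n - 20) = (n - 4)*(n + 1)*(n^2 - 6*n + 5) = (n - 4)*(n - 1)*(n + 1)*(n - 5)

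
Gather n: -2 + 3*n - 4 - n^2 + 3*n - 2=-n^2 + 6*n - 8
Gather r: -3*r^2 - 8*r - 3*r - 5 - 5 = -3*r^2 - 11*r - 10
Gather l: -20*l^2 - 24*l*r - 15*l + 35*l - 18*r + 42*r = -20*l^2 + l*(20 - 24*r) + 24*r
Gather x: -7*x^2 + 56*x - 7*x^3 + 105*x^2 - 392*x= -7*x^3 + 98*x^2 - 336*x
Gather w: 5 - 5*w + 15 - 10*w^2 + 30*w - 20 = -10*w^2 + 25*w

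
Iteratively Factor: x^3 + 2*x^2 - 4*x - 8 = (x - 2)*(x^2 + 4*x + 4) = (x - 2)*(x + 2)*(x + 2)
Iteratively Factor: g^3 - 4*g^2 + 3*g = (g - 3)*(g^2 - g) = (g - 3)*(g - 1)*(g)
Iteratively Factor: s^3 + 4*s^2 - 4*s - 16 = (s - 2)*(s^2 + 6*s + 8) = (s - 2)*(s + 2)*(s + 4)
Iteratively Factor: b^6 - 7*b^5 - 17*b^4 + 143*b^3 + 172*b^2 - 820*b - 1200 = (b - 5)*(b^5 - 2*b^4 - 27*b^3 + 8*b^2 + 212*b + 240) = (b - 5)*(b + 2)*(b^4 - 4*b^3 - 19*b^2 + 46*b + 120) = (b - 5)*(b - 4)*(b + 2)*(b^3 - 19*b - 30) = (b - 5)^2*(b - 4)*(b + 2)*(b^2 + 5*b + 6) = (b - 5)^2*(b - 4)*(b + 2)*(b + 3)*(b + 2)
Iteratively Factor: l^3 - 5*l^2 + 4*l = (l)*(l^2 - 5*l + 4) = l*(l - 1)*(l - 4)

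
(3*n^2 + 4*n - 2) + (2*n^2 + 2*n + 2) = 5*n^2 + 6*n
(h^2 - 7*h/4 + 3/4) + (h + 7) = h^2 - 3*h/4 + 31/4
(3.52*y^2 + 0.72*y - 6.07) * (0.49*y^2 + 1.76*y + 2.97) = 1.7248*y^4 + 6.548*y^3 + 8.7473*y^2 - 8.5448*y - 18.0279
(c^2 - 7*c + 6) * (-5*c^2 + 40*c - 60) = -5*c^4 + 75*c^3 - 370*c^2 + 660*c - 360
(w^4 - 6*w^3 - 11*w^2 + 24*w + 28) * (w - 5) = w^5 - 11*w^4 + 19*w^3 + 79*w^2 - 92*w - 140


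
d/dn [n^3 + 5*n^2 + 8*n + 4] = 3*n^2 + 10*n + 8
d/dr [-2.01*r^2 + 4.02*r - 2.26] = 4.02 - 4.02*r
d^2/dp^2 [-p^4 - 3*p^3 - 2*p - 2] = 6*p*(-2*p - 3)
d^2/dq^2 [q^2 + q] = 2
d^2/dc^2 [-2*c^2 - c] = -4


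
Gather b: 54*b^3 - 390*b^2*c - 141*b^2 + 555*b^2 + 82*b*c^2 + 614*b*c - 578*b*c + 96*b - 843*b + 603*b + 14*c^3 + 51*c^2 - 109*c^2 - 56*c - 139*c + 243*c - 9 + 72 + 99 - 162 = 54*b^3 + b^2*(414 - 390*c) + b*(82*c^2 + 36*c - 144) + 14*c^3 - 58*c^2 + 48*c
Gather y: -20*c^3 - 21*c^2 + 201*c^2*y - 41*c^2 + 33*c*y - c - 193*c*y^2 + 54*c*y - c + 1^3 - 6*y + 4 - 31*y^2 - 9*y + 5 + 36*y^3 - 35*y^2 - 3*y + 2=-20*c^3 - 62*c^2 - 2*c + 36*y^3 + y^2*(-193*c - 66) + y*(201*c^2 + 87*c - 18) + 12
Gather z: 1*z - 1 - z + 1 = 0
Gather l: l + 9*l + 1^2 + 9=10*l + 10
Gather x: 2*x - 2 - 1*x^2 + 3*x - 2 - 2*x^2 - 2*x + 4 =-3*x^2 + 3*x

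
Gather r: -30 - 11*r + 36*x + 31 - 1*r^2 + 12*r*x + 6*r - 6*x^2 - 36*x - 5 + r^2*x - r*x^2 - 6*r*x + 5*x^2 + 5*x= r^2*(x - 1) + r*(-x^2 + 6*x - 5) - x^2 + 5*x - 4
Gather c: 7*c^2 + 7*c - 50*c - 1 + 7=7*c^2 - 43*c + 6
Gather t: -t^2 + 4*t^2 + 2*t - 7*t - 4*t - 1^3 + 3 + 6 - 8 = 3*t^2 - 9*t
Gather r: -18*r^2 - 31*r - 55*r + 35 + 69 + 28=-18*r^2 - 86*r + 132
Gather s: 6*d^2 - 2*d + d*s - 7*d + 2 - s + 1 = 6*d^2 - 9*d + s*(d - 1) + 3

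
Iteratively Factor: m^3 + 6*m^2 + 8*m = (m + 2)*(m^2 + 4*m) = (m + 2)*(m + 4)*(m)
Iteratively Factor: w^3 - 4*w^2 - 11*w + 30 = (w + 3)*(w^2 - 7*w + 10) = (w - 2)*(w + 3)*(w - 5)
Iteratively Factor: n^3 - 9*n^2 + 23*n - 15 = (n - 5)*(n^2 - 4*n + 3) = (n - 5)*(n - 1)*(n - 3)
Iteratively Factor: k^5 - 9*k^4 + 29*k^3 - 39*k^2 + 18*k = (k - 1)*(k^4 - 8*k^3 + 21*k^2 - 18*k) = (k - 3)*(k - 1)*(k^3 - 5*k^2 + 6*k) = (k - 3)^2*(k - 1)*(k^2 - 2*k) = (k - 3)^2*(k - 2)*(k - 1)*(k)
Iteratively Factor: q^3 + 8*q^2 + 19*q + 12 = (q + 3)*(q^2 + 5*q + 4) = (q + 3)*(q + 4)*(q + 1)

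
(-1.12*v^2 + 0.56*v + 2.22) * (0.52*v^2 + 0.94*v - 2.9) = -0.5824*v^4 - 0.7616*v^3 + 4.9288*v^2 + 0.4628*v - 6.438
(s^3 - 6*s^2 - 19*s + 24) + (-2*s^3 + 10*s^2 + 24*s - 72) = -s^3 + 4*s^2 + 5*s - 48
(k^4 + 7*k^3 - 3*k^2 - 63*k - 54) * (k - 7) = k^5 - 52*k^3 - 42*k^2 + 387*k + 378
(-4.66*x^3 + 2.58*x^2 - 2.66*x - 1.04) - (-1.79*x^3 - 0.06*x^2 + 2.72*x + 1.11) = -2.87*x^3 + 2.64*x^2 - 5.38*x - 2.15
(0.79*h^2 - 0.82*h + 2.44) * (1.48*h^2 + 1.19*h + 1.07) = 1.1692*h^4 - 0.2735*h^3 + 3.4807*h^2 + 2.0262*h + 2.6108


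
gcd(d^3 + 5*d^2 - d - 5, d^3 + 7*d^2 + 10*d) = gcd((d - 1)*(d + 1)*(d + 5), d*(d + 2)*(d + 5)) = d + 5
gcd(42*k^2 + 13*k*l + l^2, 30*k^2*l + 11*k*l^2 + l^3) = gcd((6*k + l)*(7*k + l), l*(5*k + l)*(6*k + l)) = 6*k + l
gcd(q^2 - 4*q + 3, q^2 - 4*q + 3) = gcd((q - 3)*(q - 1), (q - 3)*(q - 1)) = q^2 - 4*q + 3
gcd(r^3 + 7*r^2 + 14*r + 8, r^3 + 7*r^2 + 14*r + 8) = r^3 + 7*r^2 + 14*r + 8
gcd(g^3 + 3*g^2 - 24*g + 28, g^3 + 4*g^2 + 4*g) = 1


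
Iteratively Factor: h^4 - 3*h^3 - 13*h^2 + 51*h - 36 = (h + 4)*(h^3 - 7*h^2 + 15*h - 9) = (h - 1)*(h + 4)*(h^2 - 6*h + 9) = (h - 3)*(h - 1)*(h + 4)*(h - 3)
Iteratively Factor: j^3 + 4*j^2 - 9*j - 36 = (j - 3)*(j^2 + 7*j + 12) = (j - 3)*(j + 3)*(j + 4)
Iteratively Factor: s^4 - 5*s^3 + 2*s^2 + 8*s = (s - 4)*(s^3 - s^2 - 2*s) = (s - 4)*(s - 2)*(s^2 + s) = s*(s - 4)*(s - 2)*(s + 1)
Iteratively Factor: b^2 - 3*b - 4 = (b - 4)*(b + 1)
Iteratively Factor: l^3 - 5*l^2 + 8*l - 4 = (l - 2)*(l^2 - 3*l + 2) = (l - 2)^2*(l - 1)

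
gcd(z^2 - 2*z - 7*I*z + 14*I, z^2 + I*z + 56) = z - 7*I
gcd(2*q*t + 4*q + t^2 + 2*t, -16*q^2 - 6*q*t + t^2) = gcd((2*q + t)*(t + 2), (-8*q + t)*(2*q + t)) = 2*q + t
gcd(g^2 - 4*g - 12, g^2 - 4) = g + 2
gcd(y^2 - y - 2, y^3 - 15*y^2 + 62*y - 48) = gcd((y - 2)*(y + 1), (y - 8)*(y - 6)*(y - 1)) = 1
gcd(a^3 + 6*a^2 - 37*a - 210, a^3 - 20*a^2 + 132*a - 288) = a - 6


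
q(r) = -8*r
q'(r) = -8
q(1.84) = -14.72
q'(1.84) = -8.00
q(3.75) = -30.00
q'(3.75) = -8.00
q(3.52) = -28.16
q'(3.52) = -8.00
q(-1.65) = 13.20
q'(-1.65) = -8.00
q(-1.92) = 15.36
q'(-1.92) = -8.00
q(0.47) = -3.76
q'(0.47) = -8.00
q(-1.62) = 12.96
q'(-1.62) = -8.00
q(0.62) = -4.96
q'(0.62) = -8.00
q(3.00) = -24.00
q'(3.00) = -8.00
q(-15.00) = 120.00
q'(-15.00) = -8.00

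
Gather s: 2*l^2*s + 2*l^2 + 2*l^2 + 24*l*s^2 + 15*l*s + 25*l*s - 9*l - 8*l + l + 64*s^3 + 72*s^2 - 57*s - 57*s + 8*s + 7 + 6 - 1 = 4*l^2 - 16*l + 64*s^3 + s^2*(24*l + 72) + s*(2*l^2 + 40*l - 106) + 12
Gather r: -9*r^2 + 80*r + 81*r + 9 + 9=-9*r^2 + 161*r + 18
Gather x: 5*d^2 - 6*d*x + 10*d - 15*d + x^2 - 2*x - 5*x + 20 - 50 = 5*d^2 - 5*d + x^2 + x*(-6*d - 7) - 30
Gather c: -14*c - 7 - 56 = -14*c - 63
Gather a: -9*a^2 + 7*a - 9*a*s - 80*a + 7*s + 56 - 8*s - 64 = -9*a^2 + a*(-9*s - 73) - s - 8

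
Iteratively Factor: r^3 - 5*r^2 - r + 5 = (r - 1)*(r^2 - 4*r - 5) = (r - 5)*(r - 1)*(r + 1)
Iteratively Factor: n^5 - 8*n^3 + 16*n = (n - 2)*(n^4 + 2*n^3 - 4*n^2 - 8*n) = (n - 2)*(n + 2)*(n^3 - 4*n) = n*(n - 2)*(n + 2)*(n^2 - 4) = n*(n - 2)*(n + 2)^2*(n - 2)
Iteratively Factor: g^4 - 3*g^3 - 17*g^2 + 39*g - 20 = (g + 4)*(g^3 - 7*g^2 + 11*g - 5) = (g - 1)*(g + 4)*(g^2 - 6*g + 5) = (g - 1)^2*(g + 4)*(g - 5)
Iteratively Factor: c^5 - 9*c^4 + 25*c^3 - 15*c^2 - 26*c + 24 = (c + 1)*(c^4 - 10*c^3 + 35*c^2 - 50*c + 24) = (c - 4)*(c + 1)*(c^3 - 6*c^2 + 11*c - 6) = (c - 4)*(c - 1)*(c + 1)*(c^2 - 5*c + 6) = (c - 4)*(c - 2)*(c - 1)*(c + 1)*(c - 3)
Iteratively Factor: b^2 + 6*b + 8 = (b + 4)*(b + 2)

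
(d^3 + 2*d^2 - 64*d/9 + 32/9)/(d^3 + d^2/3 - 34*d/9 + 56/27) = 3*(d + 4)/(3*d + 7)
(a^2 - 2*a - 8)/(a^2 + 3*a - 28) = (a + 2)/(a + 7)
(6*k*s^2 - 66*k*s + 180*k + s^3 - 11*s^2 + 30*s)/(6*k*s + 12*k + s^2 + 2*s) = (s^2 - 11*s + 30)/(s + 2)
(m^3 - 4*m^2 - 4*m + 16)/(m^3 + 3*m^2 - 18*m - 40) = (m - 2)/(m + 5)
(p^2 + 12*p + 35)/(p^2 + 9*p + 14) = (p + 5)/(p + 2)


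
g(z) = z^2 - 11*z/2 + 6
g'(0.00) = -5.50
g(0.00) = 6.00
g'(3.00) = 0.50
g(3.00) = -1.50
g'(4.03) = 2.56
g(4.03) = 0.08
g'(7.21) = 8.92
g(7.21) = 18.33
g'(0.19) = -5.12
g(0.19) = 4.99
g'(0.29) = -4.92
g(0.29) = 4.49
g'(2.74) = -0.02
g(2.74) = -1.56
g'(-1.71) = -8.92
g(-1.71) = 18.33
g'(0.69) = -4.12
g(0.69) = 2.68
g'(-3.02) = -11.54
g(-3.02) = 31.73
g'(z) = 2*z - 11/2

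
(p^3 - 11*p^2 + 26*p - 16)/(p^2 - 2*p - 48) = (p^2 - 3*p + 2)/(p + 6)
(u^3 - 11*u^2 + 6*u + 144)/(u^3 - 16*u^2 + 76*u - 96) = (u + 3)/(u - 2)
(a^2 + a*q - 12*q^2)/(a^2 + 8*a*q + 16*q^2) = (a - 3*q)/(a + 4*q)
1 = 1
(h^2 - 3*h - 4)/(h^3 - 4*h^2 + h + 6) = (h - 4)/(h^2 - 5*h + 6)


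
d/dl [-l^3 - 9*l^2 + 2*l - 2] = -3*l^2 - 18*l + 2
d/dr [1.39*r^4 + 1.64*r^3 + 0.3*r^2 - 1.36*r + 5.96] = 5.56*r^3 + 4.92*r^2 + 0.6*r - 1.36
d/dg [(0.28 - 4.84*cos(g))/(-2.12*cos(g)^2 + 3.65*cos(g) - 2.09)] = (10.2608*cos(g)^2 - 1.1872*cos(g) - 9.0936)*sin(g)/(4.4944*cos(g)^4 - 15.476*cos(g)^3 + 22.1841*cos(g)^2 - 15.257*cos(g) + 4.3681)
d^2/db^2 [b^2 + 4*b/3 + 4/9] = 2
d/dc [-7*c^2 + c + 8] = 1 - 14*c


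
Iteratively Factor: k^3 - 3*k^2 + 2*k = (k - 2)*(k^2 - k) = k*(k - 2)*(k - 1)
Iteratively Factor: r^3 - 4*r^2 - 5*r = (r - 5)*(r^2 + r) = r*(r - 5)*(r + 1)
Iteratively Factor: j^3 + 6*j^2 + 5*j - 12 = (j + 4)*(j^2 + 2*j - 3) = (j + 3)*(j + 4)*(j - 1)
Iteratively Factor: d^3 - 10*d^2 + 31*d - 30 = (d - 2)*(d^2 - 8*d + 15) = (d - 3)*(d - 2)*(d - 5)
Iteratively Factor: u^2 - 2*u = (u)*(u - 2)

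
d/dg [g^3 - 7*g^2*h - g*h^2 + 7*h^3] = 3*g^2 - 14*g*h - h^2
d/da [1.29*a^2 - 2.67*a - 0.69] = 2.58*a - 2.67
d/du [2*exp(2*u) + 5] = 4*exp(2*u)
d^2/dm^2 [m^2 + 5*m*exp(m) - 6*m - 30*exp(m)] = 5*m*exp(m) - 20*exp(m) + 2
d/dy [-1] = 0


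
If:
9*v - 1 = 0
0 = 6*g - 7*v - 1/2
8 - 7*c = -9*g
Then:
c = 17/12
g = 23/108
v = 1/9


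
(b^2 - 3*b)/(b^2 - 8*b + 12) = b*(b - 3)/(b^2 - 8*b + 12)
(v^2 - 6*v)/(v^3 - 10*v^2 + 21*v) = (v - 6)/(v^2 - 10*v + 21)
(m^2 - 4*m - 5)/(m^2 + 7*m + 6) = (m - 5)/(m + 6)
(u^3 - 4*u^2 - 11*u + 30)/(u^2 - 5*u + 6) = (u^2 - 2*u - 15)/(u - 3)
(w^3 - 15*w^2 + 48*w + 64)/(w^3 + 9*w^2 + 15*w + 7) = (w^2 - 16*w + 64)/(w^2 + 8*w + 7)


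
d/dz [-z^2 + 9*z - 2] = 9 - 2*z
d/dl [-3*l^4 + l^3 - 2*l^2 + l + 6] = -12*l^3 + 3*l^2 - 4*l + 1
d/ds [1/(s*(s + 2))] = 2*(-s - 1)/(s^2*(s^2 + 4*s + 4))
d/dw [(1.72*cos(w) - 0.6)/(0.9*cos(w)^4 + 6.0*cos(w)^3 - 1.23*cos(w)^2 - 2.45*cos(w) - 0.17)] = (4.644*cos(w)^4 + 18.48*cos(w)^3 - 12.9156*cos(w)^2 + 1.476*cos(w) + 1.7624)*sin(w)/(0.81*cos(w)^8 + 10.8*cos(w)^7 + 33.786*cos(w)^6 - 19.17*cos(w)^5 - 28.1931*cos(w)^4 + 3.987*cos(w)^3 + 6.4207*cos(w)^2 + 0.833*cos(w) + 0.0289)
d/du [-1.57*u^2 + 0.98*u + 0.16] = 0.98 - 3.14*u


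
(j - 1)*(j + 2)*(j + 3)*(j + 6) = j^4 + 10*j^3 + 25*j^2 - 36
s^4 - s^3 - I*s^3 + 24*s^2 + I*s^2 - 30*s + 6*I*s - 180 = (s - 3)*(s + 2)*(s - 6*I)*(s + 5*I)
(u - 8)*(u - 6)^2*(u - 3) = u^4 - 23*u^3 + 192*u^2 - 684*u + 864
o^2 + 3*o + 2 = (o + 1)*(o + 2)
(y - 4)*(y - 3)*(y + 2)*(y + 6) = y^4 + y^3 - 32*y^2 + 12*y + 144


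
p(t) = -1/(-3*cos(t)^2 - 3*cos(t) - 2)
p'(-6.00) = 0.04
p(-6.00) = 0.13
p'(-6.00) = 0.04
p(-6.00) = 0.13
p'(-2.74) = 0.31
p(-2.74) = 0.56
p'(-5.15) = 0.35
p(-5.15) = 0.26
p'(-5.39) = 0.21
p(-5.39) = 0.20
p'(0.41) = 0.06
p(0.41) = 0.14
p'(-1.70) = -0.80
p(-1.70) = 0.60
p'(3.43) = 0.22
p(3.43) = 0.53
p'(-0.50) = -0.08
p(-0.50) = 0.14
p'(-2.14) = 0.13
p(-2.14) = 0.80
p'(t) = -(-6*sin(t)*cos(t) - 3*sin(t))/(-3*cos(t)^2 - 3*cos(t) - 2)^2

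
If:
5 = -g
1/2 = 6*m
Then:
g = -5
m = 1/12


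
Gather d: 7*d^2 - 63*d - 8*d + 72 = 7*d^2 - 71*d + 72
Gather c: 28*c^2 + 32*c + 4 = 28*c^2 + 32*c + 4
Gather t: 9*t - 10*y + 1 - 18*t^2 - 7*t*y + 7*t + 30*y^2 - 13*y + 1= -18*t^2 + t*(16 - 7*y) + 30*y^2 - 23*y + 2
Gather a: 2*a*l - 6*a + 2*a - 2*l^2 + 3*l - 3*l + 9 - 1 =a*(2*l - 4) - 2*l^2 + 8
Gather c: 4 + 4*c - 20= 4*c - 16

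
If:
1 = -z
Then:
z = -1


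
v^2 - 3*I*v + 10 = (v - 5*I)*(v + 2*I)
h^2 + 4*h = h*(h + 4)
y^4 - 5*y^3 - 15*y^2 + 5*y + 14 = (y - 7)*(y - 1)*(y + 1)*(y + 2)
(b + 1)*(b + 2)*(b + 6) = b^3 + 9*b^2 + 20*b + 12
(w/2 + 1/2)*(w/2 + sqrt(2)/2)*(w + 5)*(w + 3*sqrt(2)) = w^4/4 + sqrt(2)*w^3 + 3*w^3/2 + 11*w^2/4 + 6*sqrt(2)*w^2 + 5*sqrt(2)*w + 9*w + 15/2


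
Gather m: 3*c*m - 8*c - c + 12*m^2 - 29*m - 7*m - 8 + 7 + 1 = -9*c + 12*m^2 + m*(3*c - 36)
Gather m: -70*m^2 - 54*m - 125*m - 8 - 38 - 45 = -70*m^2 - 179*m - 91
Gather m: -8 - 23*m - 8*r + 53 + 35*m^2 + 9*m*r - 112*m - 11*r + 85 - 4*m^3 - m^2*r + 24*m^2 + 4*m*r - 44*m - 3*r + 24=-4*m^3 + m^2*(59 - r) + m*(13*r - 179) - 22*r + 154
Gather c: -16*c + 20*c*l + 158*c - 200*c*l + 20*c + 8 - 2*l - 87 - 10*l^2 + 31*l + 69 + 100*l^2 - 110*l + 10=c*(162 - 180*l) + 90*l^2 - 81*l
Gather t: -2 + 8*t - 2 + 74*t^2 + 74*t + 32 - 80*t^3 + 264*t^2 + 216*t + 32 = -80*t^3 + 338*t^2 + 298*t + 60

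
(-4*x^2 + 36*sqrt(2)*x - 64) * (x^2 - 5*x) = -4*x^4 + 20*x^3 + 36*sqrt(2)*x^3 - 180*sqrt(2)*x^2 - 64*x^2 + 320*x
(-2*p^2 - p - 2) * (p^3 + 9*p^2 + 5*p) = -2*p^5 - 19*p^4 - 21*p^3 - 23*p^2 - 10*p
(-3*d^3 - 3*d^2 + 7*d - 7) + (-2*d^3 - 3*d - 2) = -5*d^3 - 3*d^2 + 4*d - 9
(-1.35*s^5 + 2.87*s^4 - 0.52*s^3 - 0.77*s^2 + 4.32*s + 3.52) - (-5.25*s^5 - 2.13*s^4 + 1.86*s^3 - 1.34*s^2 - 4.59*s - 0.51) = 3.9*s^5 + 5.0*s^4 - 2.38*s^3 + 0.57*s^2 + 8.91*s + 4.03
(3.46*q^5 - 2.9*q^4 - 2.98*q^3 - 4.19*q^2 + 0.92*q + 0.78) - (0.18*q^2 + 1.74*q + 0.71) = 3.46*q^5 - 2.9*q^4 - 2.98*q^3 - 4.37*q^2 - 0.82*q + 0.0700000000000001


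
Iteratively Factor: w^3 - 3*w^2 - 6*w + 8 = (w - 4)*(w^2 + w - 2) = (w - 4)*(w - 1)*(w + 2)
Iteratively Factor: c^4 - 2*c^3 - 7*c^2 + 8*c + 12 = (c - 2)*(c^3 - 7*c - 6) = (c - 3)*(c - 2)*(c^2 + 3*c + 2) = (c - 3)*(c - 2)*(c + 2)*(c + 1)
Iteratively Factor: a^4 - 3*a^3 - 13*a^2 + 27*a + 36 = (a - 4)*(a^3 + a^2 - 9*a - 9) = (a - 4)*(a - 3)*(a^2 + 4*a + 3) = (a - 4)*(a - 3)*(a + 3)*(a + 1)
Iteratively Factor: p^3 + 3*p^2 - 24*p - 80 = (p + 4)*(p^2 - p - 20) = (p + 4)^2*(p - 5)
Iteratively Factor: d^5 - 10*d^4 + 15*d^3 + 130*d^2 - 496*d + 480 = (d - 3)*(d^4 - 7*d^3 - 6*d^2 + 112*d - 160) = (d - 3)*(d - 2)*(d^3 - 5*d^2 - 16*d + 80) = (d - 4)*(d - 3)*(d - 2)*(d^2 - d - 20) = (d - 4)*(d - 3)*(d - 2)*(d + 4)*(d - 5)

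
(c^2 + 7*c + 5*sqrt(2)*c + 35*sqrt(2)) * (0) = 0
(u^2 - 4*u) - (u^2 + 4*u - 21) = 21 - 8*u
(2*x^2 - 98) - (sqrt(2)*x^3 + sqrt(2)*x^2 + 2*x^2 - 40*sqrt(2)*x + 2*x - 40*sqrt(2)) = -sqrt(2)*x^3 - sqrt(2)*x^2 - 2*x + 40*sqrt(2)*x - 98 + 40*sqrt(2)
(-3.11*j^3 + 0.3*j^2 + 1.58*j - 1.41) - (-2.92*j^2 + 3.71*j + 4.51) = -3.11*j^3 + 3.22*j^2 - 2.13*j - 5.92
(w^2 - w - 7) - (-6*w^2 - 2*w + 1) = 7*w^2 + w - 8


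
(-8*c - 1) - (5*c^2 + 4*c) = -5*c^2 - 12*c - 1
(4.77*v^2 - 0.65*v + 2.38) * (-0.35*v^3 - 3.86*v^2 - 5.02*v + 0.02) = -1.6695*v^5 - 18.1847*v^4 - 22.2694*v^3 - 5.8284*v^2 - 11.9606*v + 0.0476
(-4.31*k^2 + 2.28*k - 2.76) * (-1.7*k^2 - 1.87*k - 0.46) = 7.327*k^4 + 4.1837*k^3 + 2.411*k^2 + 4.1124*k + 1.2696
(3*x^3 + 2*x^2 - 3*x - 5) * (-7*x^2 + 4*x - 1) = -21*x^5 - 2*x^4 + 26*x^3 + 21*x^2 - 17*x + 5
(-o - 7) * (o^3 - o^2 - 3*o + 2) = -o^4 - 6*o^3 + 10*o^2 + 19*o - 14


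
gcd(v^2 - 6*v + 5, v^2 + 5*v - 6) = v - 1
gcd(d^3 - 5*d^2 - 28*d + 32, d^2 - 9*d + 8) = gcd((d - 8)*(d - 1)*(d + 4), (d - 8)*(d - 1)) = d^2 - 9*d + 8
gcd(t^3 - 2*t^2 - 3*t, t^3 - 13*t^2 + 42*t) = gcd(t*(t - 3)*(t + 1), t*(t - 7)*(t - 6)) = t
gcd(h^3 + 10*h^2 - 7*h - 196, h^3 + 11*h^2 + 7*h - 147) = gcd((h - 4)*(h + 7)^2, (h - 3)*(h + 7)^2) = h^2 + 14*h + 49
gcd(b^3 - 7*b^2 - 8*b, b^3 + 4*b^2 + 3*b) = b^2 + b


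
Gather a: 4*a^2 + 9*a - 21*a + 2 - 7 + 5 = 4*a^2 - 12*a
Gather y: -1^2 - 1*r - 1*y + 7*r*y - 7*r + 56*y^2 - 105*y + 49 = -8*r + 56*y^2 + y*(7*r - 106) + 48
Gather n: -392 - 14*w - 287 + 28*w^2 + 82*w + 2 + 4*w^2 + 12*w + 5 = 32*w^2 + 80*w - 672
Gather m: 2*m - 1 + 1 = 2*m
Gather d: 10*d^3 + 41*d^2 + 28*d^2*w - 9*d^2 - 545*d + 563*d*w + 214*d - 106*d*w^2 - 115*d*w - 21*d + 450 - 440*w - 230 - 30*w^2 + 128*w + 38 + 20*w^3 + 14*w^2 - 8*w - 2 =10*d^3 + d^2*(28*w + 32) + d*(-106*w^2 + 448*w - 352) + 20*w^3 - 16*w^2 - 320*w + 256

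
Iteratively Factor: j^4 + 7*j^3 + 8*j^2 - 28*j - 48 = (j + 2)*(j^3 + 5*j^2 - 2*j - 24) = (j + 2)*(j + 3)*(j^2 + 2*j - 8) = (j - 2)*(j + 2)*(j + 3)*(j + 4)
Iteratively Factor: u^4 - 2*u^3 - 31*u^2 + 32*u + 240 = (u - 4)*(u^3 + 2*u^2 - 23*u - 60) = (u - 4)*(u + 3)*(u^2 - u - 20) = (u - 5)*(u - 4)*(u + 3)*(u + 4)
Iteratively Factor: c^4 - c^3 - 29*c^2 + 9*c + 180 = (c + 3)*(c^3 - 4*c^2 - 17*c + 60) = (c + 3)*(c + 4)*(c^2 - 8*c + 15) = (c - 3)*(c + 3)*(c + 4)*(c - 5)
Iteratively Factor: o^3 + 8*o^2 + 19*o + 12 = (o + 1)*(o^2 + 7*o + 12) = (o + 1)*(o + 4)*(o + 3)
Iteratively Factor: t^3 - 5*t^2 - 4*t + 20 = (t - 5)*(t^2 - 4) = (t - 5)*(t - 2)*(t + 2)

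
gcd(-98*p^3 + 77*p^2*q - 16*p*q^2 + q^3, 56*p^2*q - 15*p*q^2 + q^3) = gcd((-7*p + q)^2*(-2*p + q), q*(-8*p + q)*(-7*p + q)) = 7*p - q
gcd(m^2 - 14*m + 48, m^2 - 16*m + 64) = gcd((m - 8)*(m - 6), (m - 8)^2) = m - 8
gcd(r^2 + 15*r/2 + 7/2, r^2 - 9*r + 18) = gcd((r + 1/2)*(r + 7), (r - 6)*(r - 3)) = 1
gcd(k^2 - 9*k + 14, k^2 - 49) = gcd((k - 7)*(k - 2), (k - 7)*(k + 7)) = k - 7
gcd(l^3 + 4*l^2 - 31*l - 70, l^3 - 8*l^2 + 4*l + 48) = l + 2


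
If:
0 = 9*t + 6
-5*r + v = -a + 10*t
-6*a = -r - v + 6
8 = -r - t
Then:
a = -170/21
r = -22/3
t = -2/3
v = -740/21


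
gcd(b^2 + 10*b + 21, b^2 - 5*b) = 1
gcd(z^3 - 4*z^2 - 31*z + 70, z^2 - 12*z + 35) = z - 7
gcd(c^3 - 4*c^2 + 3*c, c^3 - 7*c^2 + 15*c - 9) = c^2 - 4*c + 3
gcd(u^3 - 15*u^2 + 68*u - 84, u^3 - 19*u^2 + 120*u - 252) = u^2 - 13*u + 42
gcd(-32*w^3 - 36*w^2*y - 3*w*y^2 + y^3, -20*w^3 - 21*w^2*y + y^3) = 4*w^2 + 5*w*y + y^2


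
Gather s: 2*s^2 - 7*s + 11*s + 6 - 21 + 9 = 2*s^2 + 4*s - 6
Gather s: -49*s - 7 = -49*s - 7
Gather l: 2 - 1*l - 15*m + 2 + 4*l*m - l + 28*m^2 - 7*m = l*(4*m - 2) + 28*m^2 - 22*m + 4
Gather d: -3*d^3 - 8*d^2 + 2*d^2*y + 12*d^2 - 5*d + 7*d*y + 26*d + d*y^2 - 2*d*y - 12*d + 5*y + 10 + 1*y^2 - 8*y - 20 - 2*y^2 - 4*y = -3*d^3 + d^2*(2*y + 4) + d*(y^2 + 5*y + 9) - y^2 - 7*y - 10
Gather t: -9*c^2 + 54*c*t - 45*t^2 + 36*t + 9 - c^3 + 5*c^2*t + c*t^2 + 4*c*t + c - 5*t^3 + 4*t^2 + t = -c^3 - 9*c^2 + c - 5*t^3 + t^2*(c - 41) + t*(5*c^2 + 58*c + 37) + 9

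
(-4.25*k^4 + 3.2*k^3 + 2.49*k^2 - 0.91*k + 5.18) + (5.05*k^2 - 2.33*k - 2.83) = -4.25*k^4 + 3.2*k^3 + 7.54*k^2 - 3.24*k + 2.35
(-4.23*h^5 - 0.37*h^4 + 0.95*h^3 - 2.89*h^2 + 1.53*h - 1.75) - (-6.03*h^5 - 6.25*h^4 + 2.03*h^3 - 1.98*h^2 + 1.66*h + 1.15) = 1.8*h^5 + 5.88*h^4 - 1.08*h^3 - 0.91*h^2 - 0.13*h - 2.9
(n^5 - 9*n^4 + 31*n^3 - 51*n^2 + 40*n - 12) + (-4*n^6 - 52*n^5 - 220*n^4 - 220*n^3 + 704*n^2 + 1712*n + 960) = -4*n^6 - 51*n^5 - 229*n^4 - 189*n^3 + 653*n^2 + 1752*n + 948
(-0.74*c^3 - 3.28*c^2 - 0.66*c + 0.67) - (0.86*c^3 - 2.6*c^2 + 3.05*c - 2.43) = -1.6*c^3 - 0.68*c^2 - 3.71*c + 3.1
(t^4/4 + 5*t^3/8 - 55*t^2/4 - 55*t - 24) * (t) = t^5/4 + 5*t^4/8 - 55*t^3/4 - 55*t^2 - 24*t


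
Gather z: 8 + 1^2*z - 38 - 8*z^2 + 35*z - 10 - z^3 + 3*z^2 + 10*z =-z^3 - 5*z^2 + 46*z - 40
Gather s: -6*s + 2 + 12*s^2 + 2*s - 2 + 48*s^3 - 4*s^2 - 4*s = 48*s^3 + 8*s^2 - 8*s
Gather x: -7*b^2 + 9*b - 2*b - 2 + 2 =-7*b^2 + 7*b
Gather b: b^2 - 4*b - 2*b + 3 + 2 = b^2 - 6*b + 5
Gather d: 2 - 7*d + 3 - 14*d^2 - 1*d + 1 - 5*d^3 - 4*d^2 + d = -5*d^3 - 18*d^2 - 7*d + 6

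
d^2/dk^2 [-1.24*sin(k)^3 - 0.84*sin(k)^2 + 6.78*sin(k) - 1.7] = -5.85*sin(k) - 2.79*sin(3*k) - 1.68*cos(2*k)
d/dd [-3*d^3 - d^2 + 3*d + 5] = -9*d^2 - 2*d + 3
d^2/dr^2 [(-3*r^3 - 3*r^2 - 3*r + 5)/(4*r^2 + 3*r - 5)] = 2*(-99*r^3 + 195*r^2 - 225*r + 25)/(64*r^6 + 144*r^5 - 132*r^4 - 333*r^3 + 165*r^2 + 225*r - 125)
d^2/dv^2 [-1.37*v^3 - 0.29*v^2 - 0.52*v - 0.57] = -8.22*v - 0.58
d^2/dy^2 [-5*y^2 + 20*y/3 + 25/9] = -10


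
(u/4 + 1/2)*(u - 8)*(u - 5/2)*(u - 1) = u^4/4 - 19*u^3/8 + 15*u^2/8 + 41*u/4 - 10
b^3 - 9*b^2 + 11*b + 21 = (b - 7)*(b - 3)*(b + 1)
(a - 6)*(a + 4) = a^2 - 2*a - 24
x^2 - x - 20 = (x - 5)*(x + 4)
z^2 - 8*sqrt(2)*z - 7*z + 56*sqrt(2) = (z - 7)*(z - 8*sqrt(2))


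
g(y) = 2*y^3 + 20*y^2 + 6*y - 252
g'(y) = 6*y^2 + 40*y + 6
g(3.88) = 189.19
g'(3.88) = 251.53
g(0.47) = -244.55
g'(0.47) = 26.13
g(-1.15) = -235.49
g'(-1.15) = -32.06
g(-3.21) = -131.33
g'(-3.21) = -60.58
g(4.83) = 468.92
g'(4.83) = 339.17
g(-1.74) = -212.42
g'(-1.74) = -45.43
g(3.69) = 142.95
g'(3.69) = 235.30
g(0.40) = -246.27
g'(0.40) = 22.96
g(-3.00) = -144.00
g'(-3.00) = -60.00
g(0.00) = -252.00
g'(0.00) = 6.00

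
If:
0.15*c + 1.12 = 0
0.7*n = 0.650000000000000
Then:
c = -7.47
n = 0.93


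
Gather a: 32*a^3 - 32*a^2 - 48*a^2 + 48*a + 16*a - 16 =32*a^3 - 80*a^2 + 64*a - 16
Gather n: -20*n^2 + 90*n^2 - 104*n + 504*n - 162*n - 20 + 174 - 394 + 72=70*n^2 + 238*n - 168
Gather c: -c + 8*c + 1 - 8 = 7*c - 7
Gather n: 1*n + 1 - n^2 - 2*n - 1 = -n^2 - n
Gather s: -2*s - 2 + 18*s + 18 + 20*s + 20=36*s + 36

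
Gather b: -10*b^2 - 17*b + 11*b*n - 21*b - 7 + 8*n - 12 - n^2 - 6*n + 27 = -10*b^2 + b*(11*n - 38) - n^2 + 2*n + 8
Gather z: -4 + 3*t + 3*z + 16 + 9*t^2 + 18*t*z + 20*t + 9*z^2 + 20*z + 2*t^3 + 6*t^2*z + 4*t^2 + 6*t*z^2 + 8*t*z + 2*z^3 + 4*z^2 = 2*t^3 + 13*t^2 + 23*t + 2*z^3 + z^2*(6*t + 13) + z*(6*t^2 + 26*t + 23) + 12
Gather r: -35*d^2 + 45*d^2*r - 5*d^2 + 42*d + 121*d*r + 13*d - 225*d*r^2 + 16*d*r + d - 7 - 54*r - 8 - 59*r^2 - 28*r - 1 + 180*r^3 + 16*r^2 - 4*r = -40*d^2 + 56*d + 180*r^3 + r^2*(-225*d - 43) + r*(45*d^2 + 137*d - 86) - 16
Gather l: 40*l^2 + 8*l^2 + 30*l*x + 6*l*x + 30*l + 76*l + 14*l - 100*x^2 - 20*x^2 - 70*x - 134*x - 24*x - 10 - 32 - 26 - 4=48*l^2 + l*(36*x + 120) - 120*x^2 - 228*x - 72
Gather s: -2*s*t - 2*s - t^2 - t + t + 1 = s*(-2*t - 2) - t^2 + 1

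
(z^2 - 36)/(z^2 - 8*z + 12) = (z + 6)/(z - 2)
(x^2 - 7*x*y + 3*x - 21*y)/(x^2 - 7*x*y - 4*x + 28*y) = (x + 3)/(x - 4)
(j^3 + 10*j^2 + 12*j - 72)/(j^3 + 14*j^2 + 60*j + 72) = (j - 2)/(j + 2)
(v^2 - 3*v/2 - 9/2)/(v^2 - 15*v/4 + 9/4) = 2*(2*v + 3)/(4*v - 3)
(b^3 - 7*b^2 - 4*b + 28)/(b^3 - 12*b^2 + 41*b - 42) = (b + 2)/(b - 3)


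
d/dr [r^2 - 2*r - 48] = 2*r - 2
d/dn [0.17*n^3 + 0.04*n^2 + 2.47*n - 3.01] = 0.51*n^2 + 0.08*n + 2.47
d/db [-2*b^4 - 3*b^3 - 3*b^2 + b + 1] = -8*b^3 - 9*b^2 - 6*b + 1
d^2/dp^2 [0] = 0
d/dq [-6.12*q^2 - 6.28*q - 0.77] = -12.24*q - 6.28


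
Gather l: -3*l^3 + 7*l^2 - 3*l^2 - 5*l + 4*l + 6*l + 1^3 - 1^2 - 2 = -3*l^3 + 4*l^2 + 5*l - 2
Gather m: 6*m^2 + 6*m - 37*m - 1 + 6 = 6*m^2 - 31*m + 5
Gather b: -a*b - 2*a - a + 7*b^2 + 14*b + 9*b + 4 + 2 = -3*a + 7*b^2 + b*(23 - a) + 6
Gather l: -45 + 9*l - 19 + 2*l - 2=11*l - 66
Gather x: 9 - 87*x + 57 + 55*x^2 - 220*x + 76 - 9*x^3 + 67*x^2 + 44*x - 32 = -9*x^3 + 122*x^2 - 263*x + 110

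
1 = 1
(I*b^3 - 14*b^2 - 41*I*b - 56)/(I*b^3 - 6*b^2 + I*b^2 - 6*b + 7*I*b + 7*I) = (b + 8*I)/(b + 1)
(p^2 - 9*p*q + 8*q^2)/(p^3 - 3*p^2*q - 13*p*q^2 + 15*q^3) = (p - 8*q)/(p^2 - 2*p*q - 15*q^2)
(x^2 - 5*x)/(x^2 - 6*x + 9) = x*(x - 5)/(x^2 - 6*x + 9)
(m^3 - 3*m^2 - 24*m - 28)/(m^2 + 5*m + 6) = (m^2 - 5*m - 14)/(m + 3)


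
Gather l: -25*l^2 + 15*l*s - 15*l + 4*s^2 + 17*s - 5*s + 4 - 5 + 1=-25*l^2 + l*(15*s - 15) + 4*s^2 + 12*s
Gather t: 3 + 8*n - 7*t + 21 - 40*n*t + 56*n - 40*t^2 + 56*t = 64*n - 40*t^2 + t*(49 - 40*n) + 24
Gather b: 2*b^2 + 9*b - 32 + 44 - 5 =2*b^2 + 9*b + 7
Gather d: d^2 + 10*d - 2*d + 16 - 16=d^2 + 8*d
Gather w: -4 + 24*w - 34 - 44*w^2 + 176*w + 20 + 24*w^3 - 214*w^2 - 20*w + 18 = 24*w^3 - 258*w^2 + 180*w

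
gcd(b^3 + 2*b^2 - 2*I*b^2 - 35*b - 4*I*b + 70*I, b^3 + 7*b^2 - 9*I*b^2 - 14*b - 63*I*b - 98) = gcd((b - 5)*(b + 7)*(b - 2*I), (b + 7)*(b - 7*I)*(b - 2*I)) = b^2 + b*(7 - 2*I) - 14*I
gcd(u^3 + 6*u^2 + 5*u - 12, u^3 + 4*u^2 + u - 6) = u^2 + 2*u - 3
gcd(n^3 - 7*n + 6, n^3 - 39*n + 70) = n - 2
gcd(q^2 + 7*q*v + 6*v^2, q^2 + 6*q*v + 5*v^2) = q + v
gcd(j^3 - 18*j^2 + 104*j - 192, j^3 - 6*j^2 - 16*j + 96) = j^2 - 10*j + 24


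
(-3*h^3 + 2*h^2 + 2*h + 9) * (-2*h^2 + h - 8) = 6*h^5 - 7*h^4 + 22*h^3 - 32*h^2 - 7*h - 72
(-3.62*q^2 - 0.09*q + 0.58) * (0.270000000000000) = -0.9774*q^2 - 0.0243*q + 0.1566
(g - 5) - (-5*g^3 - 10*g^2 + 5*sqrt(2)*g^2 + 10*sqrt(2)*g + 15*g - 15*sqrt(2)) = 5*g^3 - 5*sqrt(2)*g^2 + 10*g^2 - 10*sqrt(2)*g - 14*g - 5 + 15*sqrt(2)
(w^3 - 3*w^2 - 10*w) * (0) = 0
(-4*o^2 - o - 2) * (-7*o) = 28*o^3 + 7*o^2 + 14*o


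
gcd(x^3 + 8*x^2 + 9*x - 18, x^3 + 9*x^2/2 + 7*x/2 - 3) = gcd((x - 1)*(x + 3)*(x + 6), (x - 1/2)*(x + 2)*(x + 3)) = x + 3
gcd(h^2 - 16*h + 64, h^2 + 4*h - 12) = 1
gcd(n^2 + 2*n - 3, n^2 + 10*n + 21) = n + 3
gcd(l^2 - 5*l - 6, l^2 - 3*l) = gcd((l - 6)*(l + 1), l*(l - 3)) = 1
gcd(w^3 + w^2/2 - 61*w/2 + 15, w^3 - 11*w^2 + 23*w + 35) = w - 5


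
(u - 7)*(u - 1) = u^2 - 8*u + 7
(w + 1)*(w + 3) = w^2 + 4*w + 3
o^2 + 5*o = o*(o + 5)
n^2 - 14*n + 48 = (n - 8)*(n - 6)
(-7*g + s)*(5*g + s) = -35*g^2 - 2*g*s + s^2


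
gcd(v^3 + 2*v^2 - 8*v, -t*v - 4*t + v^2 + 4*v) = v + 4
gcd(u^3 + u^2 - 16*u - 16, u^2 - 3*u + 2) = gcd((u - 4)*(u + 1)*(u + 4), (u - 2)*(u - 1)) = 1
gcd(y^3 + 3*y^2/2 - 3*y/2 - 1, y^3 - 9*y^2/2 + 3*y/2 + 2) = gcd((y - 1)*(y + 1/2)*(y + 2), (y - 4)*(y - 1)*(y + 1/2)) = y^2 - y/2 - 1/2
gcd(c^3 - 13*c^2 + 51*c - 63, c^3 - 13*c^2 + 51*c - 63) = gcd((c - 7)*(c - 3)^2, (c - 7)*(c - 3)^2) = c^3 - 13*c^2 + 51*c - 63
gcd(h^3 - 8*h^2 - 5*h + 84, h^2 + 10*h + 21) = h + 3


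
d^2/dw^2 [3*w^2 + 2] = 6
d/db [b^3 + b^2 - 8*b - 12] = 3*b^2 + 2*b - 8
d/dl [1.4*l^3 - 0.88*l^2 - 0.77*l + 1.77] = 4.2*l^2 - 1.76*l - 0.77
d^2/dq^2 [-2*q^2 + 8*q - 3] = -4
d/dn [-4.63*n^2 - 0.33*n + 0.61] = -9.26*n - 0.33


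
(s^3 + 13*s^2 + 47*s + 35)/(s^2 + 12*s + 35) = s + 1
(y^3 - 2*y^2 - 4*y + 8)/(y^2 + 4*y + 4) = (y^2 - 4*y + 4)/(y + 2)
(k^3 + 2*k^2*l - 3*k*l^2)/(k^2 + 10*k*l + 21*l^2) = k*(k - l)/(k + 7*l)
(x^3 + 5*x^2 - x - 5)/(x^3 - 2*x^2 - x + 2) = (x + 5)/(x - 2)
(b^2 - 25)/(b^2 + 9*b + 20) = (b - 5)/(b + 4)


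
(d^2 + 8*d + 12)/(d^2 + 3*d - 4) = (d^2 + 8*d + 12)/(d^2 + 3*d - 4)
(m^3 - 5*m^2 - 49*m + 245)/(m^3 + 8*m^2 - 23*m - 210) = (m - 7)/(m + 6)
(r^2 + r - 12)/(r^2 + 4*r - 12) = (r^2 + r - 12)/(r^2 + 4*r - 12)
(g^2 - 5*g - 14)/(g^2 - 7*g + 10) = (g^2 - 5*g - 14)/(g^2 - 7*g + 10)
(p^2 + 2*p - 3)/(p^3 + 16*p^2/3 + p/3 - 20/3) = 3*(p + 3)/(3*p^2 + 19*p + 20)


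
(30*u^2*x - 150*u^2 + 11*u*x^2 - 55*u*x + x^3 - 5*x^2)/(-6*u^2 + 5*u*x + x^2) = (5*u*x - 25*u + x^2 - 5*x)/(-u + x)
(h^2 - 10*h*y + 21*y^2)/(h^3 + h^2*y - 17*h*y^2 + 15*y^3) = (-h + 7*y)/(-h^2 - 4*h*y + 5*y^2)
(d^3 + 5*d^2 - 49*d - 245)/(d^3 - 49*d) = (d + 5)/d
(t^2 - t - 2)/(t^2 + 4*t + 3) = (t - 2)/(t + 3)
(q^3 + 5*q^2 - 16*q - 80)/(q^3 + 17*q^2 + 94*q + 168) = (q^2 + q - 20)/(q^2 + 13*q + 42)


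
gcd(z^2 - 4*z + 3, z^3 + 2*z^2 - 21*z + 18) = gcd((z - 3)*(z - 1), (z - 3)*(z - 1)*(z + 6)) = z^2 - 4*z + 3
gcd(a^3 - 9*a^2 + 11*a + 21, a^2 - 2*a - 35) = a - 7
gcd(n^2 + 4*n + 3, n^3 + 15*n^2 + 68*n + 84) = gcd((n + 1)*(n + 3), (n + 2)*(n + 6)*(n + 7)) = 1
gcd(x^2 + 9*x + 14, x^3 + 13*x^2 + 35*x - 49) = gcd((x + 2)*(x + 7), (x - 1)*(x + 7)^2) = x + 7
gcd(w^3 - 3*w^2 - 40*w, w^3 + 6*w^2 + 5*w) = w^2 + 5*w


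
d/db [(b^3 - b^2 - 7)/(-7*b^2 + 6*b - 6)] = (-7*b^4 + 12*b^3 - 24*b^2 - 86*b + 42)/(49*b^4 - 84*b^3 + 120*b^2 - 72*b + 36)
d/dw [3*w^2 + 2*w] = 6*w + 2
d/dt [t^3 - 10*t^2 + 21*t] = 3*t^2 - 20*t + 21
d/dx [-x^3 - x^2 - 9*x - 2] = -3*x^2 - 2*x - 9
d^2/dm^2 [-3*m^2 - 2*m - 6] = -6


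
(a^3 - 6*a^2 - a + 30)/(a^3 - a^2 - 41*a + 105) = (a + 2)/(a + 7)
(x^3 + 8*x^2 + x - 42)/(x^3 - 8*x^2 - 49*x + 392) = (x^2 + x - 6)/(x^2 - 15*x + 56)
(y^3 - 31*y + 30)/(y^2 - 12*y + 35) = (y^2 + 5*y - 6)/(y - 7)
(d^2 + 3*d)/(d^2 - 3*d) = (d + 3)/(d - 3)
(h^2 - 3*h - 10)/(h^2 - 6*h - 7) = (-h^2 + 3*h + 10)/(-h^2 + 6*h + 7)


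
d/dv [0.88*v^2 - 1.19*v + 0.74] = 1.76*v - 1.19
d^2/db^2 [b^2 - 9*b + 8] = 2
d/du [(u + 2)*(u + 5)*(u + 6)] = 3*u^2 + 26*u + 52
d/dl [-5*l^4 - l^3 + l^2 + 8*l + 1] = -20*l^3 - 3*l^2 + 2*l + 8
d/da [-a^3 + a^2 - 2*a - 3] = -3*a^2 + 2*a - 2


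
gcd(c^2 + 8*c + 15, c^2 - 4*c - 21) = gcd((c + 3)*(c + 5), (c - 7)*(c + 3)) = c + 3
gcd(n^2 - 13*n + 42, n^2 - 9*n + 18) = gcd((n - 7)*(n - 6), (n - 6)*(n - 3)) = n - 6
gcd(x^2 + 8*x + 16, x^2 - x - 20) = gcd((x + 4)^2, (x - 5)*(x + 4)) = x + 4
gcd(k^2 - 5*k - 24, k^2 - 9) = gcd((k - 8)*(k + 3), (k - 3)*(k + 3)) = k + 3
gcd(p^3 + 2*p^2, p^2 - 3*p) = p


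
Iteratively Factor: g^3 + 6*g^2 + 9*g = (g + 3)*(g^2 + 3*g) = g*(g + 3)*(g + 3)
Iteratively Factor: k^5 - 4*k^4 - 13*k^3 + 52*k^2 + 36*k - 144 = (k - 3)*(k^4 - k^3 - 16*k^2 + 4*k + 48) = (k - 3)*(k + 2)*(k^3 - 3*k^2 - 10*k + 24) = (k - 3)*(k + 2)*(k + 3)*(k^2 - 6*k + 8) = (k - 3)*(k - 2)*(k + 2)*(k + 3)*(k - 4)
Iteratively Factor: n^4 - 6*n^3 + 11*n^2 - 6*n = (n - 2)*(n^3 - 4*n^2 + 3*n) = (n - 2)*(n - 1)*(n^2 - 3*n) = n*(n - 2)*(n - 1)*(n - 3)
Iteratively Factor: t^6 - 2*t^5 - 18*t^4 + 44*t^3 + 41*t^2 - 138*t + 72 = (t + 4)*(t^5 - 6*t^4 + 6*t^3 + 20*t^2 - 39*t + 18) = (t - 1)*(t + 4)*(t^4 - 5*t^3 + t^2 + 21*t - 18) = (t - 1)^2*(t + 4)*(t^3 - 4*t^2 - 3*t + 18) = (t - 3)*(t - 1)^2*(t + 4)*(t^2 - t - 6) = (t - 3)*(t - 1)^2*(t + 2)*(t + 4)*(t - 3)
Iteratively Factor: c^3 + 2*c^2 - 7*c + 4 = (c - 1)*(c^2 + 3*c - 4) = (c - 1)*(c + 4)*(c - 1)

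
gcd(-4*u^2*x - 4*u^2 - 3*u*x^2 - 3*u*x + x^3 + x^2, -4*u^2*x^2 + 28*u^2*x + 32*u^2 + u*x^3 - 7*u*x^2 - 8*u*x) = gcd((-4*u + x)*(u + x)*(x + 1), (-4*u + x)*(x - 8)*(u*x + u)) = -4*u*x - 4*u + x^2 + x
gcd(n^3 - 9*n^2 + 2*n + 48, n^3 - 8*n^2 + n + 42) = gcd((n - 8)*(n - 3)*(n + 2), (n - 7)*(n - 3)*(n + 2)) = n^2 - n - 6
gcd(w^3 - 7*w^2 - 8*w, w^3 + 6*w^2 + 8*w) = w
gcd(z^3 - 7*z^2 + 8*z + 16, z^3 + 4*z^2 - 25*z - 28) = z^2 - 3*z - 4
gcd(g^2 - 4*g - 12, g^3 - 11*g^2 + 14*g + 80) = g + 2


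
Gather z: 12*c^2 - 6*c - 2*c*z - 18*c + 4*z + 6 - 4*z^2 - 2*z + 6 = 12*c^2 - 24*c - 4*z^2 + z*(2 - 2*c) + 12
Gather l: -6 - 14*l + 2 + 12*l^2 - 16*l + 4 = 12*l^2 - 30*l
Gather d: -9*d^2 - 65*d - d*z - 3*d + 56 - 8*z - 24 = -9*d^2 + d*(-z - 68) - 8*z + 32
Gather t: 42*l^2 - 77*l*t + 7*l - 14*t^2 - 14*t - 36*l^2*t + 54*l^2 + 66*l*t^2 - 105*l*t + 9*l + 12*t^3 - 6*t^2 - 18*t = 96*l^2 + 16*l + 12*t^3 + t^2*(66*l - 20) + t*(-36*l^2 - 182*l - 32)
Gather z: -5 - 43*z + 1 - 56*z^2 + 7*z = -56*z^2 - 36*z - 4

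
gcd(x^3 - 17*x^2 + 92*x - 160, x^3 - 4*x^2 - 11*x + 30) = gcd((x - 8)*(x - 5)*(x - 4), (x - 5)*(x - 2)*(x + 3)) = x - 5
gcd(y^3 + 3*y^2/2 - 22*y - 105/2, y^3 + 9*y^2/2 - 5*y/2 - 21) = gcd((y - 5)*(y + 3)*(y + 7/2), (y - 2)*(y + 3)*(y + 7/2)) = y^2 + 13*y/2 + 21/2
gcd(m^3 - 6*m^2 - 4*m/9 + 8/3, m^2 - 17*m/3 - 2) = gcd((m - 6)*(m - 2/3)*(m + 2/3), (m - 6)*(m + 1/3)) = m - 6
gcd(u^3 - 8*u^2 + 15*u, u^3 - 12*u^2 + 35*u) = u^2 - 5*u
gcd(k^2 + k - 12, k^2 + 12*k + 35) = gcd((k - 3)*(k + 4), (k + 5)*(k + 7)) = 1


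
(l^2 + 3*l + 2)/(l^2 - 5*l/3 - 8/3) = 3*(l + 2)/(3*l - 8)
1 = 1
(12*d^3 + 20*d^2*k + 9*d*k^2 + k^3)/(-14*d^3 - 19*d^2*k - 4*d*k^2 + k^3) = (-6*d - k)/(7*d - k)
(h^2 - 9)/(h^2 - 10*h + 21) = (h + 3)/(h - 7)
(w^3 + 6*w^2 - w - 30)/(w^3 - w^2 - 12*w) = (w^2 + 3*w - 10)/(w*(w - 4))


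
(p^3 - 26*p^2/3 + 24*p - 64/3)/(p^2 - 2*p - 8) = (3*p^2 - 14*p + 16)/(3*(p + 2))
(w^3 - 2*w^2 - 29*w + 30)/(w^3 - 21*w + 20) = (w - 6)/(w - 4)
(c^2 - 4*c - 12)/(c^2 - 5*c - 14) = (c - 6)/(c - 7)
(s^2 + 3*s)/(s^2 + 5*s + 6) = s/(s + 2)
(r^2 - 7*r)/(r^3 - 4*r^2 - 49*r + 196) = r/(r^2 + 3*r - 28)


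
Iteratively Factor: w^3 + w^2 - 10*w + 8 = (w + 4)*(w^2 - 3*w + 2) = (w - 2)*(w + 4)*(w - 1)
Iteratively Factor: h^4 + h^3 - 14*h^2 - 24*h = (h + 3)*(h^3 - 2*h^2 - 8*h) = (h - 4)*(h + 3)*(h^2 + 2*h) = (h - 4)*(h + 2)*(h + 3)*(h)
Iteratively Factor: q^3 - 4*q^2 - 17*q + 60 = (q + 4)*(q^2 - 8*q + 15) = (q - 3)*(q + 4)*(q - 5)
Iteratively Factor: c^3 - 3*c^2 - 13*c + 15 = (c + 3)*(c^2 - 6*c + 5) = (c - 1)*(c + 3)*(c - 5)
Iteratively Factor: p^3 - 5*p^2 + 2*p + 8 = (p + 1)*(p^2 - 6*p + 8) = (p - 2)*(p + 1)*(p - 4)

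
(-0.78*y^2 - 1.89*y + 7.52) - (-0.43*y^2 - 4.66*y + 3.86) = -0.35*y^2 + 2.77*y + 3.66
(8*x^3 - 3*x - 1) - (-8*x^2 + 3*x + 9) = 8*x^3 + 8*x^2 - 6*x - 10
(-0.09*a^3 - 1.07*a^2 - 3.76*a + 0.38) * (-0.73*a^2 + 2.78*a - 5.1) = 0.0657*a^5 + 0.5309*a^4 + 0.2292*a^3 - 5.2732*a^2 + 20.2324*a - 1.938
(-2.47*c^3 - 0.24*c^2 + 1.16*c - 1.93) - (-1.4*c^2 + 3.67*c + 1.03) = -2.47*c^3 + 1.16*c^2 - 2.51*c - 2.96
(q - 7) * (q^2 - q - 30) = q^3 - 8*q^2 - 23*q + 210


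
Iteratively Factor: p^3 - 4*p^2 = (p - 4)*(p^2) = p*(p - 4)*(p)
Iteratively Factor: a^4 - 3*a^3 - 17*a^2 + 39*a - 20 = (a - 1)*(a^3 - 2*a^2 - 19*a + 20) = (a - 5)*(a - 1)*(a^2 + 3*a - 4) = (a - 5)*(a - 1)*(a + 4)*(a - 1)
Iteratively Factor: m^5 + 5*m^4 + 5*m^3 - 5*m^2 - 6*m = (m - 1)*(m^4 + 6*m^3 + 11*m^2 + 6*m) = (m - 1)*(m + 3)*(m^3 + 3*m^2 + 2*m) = m*(m - 1)*(m + 3)*(m^2 + 3*m + 2) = m*(m - 1)*(m + 2)*(m + 3)*(m + 1)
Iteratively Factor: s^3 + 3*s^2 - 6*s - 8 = (s + 1)*(s^2 + 2*s - 8) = (s - 2)*(s + 1)*(s + 4)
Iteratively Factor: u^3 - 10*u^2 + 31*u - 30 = (u - 5)*(u^2 - 5*u + 6) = (u - 5)*(u - 2)*(u - 3)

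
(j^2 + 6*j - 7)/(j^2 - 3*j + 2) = (j + 7)/(j - 2)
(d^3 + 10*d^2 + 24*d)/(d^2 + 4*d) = d + 6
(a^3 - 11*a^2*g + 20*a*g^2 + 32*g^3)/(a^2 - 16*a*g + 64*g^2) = (a^2 - 3*a*g - 4*g^2)/(a - 8*g)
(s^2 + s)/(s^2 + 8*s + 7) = s/(s + 7)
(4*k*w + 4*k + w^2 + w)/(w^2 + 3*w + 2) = (4*k + w)/(w + 2)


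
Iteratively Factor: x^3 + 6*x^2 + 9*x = (x)*(x^2 + 6*x + 9) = x*(x + 3)*(x + 3)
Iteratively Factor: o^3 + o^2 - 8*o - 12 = (o + 2)*(o^2 - o - 6) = (o + 2)^2*(o - 3)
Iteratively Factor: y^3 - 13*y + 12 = (y + 4)*(y^2 - 4*y + 3) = (y - 1)*(y + 4)*(y - 3)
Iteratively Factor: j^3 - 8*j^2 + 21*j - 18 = (j - 3)*(j^2 - 5*j + 6) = (j - 3)*(j - 2)*(j - 3)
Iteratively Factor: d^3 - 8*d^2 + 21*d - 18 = (d - 3)*(d^2 - 5*d + 6) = (d - 3)*(d - 2)*(d - 3)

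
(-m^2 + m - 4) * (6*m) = -6*m^3 + 6*m^2 - 24*m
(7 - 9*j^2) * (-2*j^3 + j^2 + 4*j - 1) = 18*j^5 - 9*j^4 - 50*j^3 + 16*j^2 + 28*j - 7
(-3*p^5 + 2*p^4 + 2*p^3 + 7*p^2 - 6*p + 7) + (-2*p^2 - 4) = -3*p^5 + 2*p^4 + 2*p^3 + 5*p^2 - 6*p + 3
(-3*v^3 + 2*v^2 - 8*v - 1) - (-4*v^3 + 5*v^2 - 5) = v^3 - 3*v^2 - 8*v + 4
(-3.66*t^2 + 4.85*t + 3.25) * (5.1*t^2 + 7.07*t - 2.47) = -18.666*t^4 - 1.1412*t^3 + 59.9047*t^2 + 10.998*t - 8.0275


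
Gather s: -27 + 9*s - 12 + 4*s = 13*s - 39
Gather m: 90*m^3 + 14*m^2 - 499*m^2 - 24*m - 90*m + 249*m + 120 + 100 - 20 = 90*m^3 - 485*m^2 + 135*m + 200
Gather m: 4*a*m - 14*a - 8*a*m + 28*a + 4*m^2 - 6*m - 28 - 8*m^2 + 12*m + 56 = 14*a - 4*m^2 + m*(6 - 4*a) + 28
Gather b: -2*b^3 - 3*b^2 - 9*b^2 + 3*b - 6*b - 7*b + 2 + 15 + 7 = -2*b^3 - 12*b^2 - 10*b + 24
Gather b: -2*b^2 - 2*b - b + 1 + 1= -2*b^2 - 3*b + 2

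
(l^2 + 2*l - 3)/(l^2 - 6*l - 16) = (-l^2 - 2*l + 3)/(-l^2 + 6*l + 16)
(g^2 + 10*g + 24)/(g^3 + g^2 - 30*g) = (g + 4)/(g*(g - 5))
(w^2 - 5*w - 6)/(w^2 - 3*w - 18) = (w + 1)/(w + 3)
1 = 1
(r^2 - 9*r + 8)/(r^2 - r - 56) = (r - 1)/(r + 7)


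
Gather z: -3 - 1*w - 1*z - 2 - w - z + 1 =-2*w - 2*z - 4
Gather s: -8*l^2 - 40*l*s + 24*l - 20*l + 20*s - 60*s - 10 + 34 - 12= -8*l^2 + 4*l + s*(-40*l - 40) + 12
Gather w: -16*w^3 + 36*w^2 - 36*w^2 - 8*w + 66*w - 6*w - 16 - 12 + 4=-16*w^3 + 52*w - 24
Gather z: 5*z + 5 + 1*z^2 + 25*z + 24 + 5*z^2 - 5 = 6*z^2 + 30*z + 24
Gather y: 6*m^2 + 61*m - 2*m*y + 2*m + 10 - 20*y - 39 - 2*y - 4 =6*m^2 + 63*m + y*(-2*m - 22) - 33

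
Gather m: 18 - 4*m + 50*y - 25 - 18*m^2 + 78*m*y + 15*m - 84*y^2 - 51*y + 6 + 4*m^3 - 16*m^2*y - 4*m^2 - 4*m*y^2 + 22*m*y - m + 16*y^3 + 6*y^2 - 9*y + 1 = 4*m^3 + m^2*(-16*y - 22) + m*(-4*y^2 + 100*y + 10) + 16*y^3 - 78*y^2 - 10*y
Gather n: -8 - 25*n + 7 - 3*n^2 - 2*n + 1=-3*n^2 - 27*n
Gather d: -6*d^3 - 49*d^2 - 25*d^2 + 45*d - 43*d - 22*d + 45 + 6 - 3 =-6*d^3 - 74*d^2 - 20*d + 48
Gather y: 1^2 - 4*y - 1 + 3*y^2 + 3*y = 3*y^2 - y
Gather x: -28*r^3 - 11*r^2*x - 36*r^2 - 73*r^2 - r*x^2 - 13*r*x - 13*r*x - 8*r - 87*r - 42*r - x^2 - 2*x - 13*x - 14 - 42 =-28*r^3 - 109*r^2 - 137*r + x^2*(-r - 1) + x*(-11*r^2 - 26*r - 15) - 56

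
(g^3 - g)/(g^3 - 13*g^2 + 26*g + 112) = (g^3 - g)/(g^3 - 13*g^2 + 26*g + 112)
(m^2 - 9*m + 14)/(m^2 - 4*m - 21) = (m - 2)/(m + 3)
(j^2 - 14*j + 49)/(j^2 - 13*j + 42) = (j - 7)/(j - 6)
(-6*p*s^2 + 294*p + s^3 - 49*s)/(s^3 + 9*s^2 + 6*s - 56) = (-6*p*s + 42*p + s^2 - 7*s)/(s^2 + 2*s - 8)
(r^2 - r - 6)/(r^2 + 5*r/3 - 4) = 3*(r^2 - r - 6)/(3*r^2 + 5*r - 12)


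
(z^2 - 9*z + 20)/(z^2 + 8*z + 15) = (z^2 - 9*z + 20)/(z^2 + 8*z + 15)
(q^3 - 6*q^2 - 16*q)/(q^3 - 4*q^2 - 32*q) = (q + 2)/(q + 4)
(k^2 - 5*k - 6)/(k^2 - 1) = (k - 6)/(k - 1)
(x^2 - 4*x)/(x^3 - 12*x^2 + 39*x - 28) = x/(x^2 - 8*x + 7)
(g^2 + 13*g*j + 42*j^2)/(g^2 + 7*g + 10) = (g^2 + 13*g*j + 42*j^2)/(g^2 + 7*g + 10)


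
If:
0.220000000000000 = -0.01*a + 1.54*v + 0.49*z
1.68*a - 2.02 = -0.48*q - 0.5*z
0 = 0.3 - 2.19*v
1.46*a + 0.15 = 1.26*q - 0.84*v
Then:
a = 0.85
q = 1.20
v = 0.14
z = 0.04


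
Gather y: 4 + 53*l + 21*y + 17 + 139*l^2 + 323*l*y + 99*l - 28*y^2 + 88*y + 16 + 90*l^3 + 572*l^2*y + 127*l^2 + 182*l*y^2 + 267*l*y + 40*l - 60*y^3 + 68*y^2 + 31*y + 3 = 90*l^3 + 266*l^2 + 192*l - 60*y^3 + y^2*(182*l + 40) + y*(572*l^2 + 590*l + 140) + 40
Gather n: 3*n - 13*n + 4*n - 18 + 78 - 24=36 - 6*n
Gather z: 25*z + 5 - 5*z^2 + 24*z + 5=-5*z^2 + 49*z + 10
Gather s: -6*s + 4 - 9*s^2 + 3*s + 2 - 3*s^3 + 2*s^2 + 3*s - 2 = -3*s^3 - 7*s^2 + 4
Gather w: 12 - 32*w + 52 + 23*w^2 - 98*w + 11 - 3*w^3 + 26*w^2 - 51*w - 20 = -3*w^3 + 49*w^2 - 181*w + 55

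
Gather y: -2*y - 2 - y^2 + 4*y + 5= -y^2 + 2*y + 3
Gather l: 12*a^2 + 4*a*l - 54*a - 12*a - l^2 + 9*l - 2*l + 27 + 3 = 12*a^2 - 66*a - l^2 + l*(4*a + 7) + 30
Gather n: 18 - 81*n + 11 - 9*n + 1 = 30 - 90*n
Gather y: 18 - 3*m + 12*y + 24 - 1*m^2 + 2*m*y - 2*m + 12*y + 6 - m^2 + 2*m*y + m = -2*m^2 - 4*m + y*(4*m + 24) + 48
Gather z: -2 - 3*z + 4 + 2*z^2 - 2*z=2*z^2 - 5*z + 2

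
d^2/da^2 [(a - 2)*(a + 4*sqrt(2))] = 2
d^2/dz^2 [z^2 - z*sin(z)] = z*sin(z) - 2*cos(z) + 2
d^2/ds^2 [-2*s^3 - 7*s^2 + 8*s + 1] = -12*s - 14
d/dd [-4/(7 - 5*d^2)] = -40*d/(5*d^2 - 7)^2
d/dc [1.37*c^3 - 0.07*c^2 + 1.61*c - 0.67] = 4.11*c^2 - 0.14*c + 1.61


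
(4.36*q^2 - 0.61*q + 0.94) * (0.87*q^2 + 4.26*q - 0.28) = 3.7932*q^4 + 18.0429*q^3 - 3.0016*q^2 + 4.1752*q - 0.2632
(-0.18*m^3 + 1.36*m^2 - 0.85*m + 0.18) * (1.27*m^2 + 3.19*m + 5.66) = -0.2286*m^5 + 1.153*m^4 + 2.2401*m^3 + 5.2147*m^2 - 4.2368*m + 1.0188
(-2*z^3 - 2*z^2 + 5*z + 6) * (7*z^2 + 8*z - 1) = -14*z^5 - 30*z^4 + 21*z^3 + 84*z^2 + 43*z - 6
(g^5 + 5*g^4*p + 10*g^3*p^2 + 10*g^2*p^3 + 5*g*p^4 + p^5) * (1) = g^5 + 5*g^4*p + 10*g^3*p^2 + 10*g^2*p^3 + 5*g*p^4 + p^5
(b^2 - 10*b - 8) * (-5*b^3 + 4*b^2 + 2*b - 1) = -5*b^5 + 54*b^4 + 2*b^3 - 53*b^2 - 6*b + 8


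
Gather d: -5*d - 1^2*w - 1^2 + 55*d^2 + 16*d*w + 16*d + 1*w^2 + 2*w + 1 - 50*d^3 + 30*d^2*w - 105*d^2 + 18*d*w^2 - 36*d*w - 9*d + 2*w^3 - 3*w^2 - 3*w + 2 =-50*d^3 + d^2*(30*w - 50) + d*(18*w^2 - 20*w + 2) + 2*w^3 - 2*w^2 - 2*w + 2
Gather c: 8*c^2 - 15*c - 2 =8*c^2 - 15*c - 2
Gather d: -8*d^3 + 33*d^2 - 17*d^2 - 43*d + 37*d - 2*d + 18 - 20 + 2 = -8*d^3 + 16*d^2 - 8*d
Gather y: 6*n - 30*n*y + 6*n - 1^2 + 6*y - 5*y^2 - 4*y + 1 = 12*n - 5*y^2 + y*(2 - 30*n)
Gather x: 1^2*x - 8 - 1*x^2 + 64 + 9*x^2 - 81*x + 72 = 8*x^2 - 80*x + 128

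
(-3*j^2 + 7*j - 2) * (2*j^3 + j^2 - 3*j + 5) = -6*j^5 + 11*j^4 + 12*j^3 - 38*j^2 + 41*j - 10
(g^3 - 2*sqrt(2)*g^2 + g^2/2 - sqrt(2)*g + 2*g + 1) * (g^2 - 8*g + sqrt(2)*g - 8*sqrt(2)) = g^5 - 15*g^4/2 - sqrt(2)*g^4 - 6*g^3 + 15*sqrt(2)*g^3/2 + 6*sqrt(2)*g^2 + 15*g^2 - 15*sqrt(2)*g + 8*g - 8*sqrt(2)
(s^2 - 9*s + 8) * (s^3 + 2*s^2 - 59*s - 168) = s^5 - 7*s^4 - 69*s^3 + 379*s^2 + 1040*s - 1344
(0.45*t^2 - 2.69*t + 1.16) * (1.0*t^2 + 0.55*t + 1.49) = 0.45*t^4 - 2.4425*t^3 + 0.351*t^2 - 3.3701*t + 1.7284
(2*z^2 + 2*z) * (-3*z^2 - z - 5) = -6*z^4 - 8*z^3 - 12*z^2 - 10*z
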